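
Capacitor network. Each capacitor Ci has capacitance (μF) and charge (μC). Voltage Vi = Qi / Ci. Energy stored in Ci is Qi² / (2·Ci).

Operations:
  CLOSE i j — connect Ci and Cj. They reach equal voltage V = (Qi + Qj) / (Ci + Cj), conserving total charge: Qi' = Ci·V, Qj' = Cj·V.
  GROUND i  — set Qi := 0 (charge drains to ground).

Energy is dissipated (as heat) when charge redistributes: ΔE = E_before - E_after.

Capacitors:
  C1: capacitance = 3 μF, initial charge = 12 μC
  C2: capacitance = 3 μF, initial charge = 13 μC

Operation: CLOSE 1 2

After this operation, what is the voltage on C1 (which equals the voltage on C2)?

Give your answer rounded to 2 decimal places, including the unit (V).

Answer: 4.17 V

Derivation:
Initial: C1(3μF, Q=12μC, V=4.00V), C2(3μF, Q=13μC, V=4.33V)
Op 1: CLOSE 1-2: Q_total=25.00, C_total=6.00, V=4.17; Q1=12.50, Q2=12.50; dissipated=0.083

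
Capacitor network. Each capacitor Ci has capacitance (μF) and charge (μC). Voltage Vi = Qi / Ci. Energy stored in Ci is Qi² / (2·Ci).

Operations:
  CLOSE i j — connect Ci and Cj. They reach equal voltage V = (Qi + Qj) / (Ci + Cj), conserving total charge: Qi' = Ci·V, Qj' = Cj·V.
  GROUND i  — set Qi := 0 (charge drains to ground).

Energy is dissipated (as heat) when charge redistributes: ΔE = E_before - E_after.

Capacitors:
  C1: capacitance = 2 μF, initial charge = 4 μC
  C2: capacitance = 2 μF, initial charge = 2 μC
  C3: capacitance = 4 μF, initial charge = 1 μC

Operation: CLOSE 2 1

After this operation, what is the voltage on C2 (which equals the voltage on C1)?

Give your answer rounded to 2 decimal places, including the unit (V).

Answer: 1.50 V

Derivation:
Initial: C1(2μF, Q=4μC, V=2.00V), C2(2μF, Q=2μC, V=1.00V), C3(4μF, Q=1μC, V=0.25V)
Op 1: CLOSE 2-1: Q_total=6.00, C_total=4.00, V=1.50; Q2=3.00, Q1=3.00; dissipated=0.500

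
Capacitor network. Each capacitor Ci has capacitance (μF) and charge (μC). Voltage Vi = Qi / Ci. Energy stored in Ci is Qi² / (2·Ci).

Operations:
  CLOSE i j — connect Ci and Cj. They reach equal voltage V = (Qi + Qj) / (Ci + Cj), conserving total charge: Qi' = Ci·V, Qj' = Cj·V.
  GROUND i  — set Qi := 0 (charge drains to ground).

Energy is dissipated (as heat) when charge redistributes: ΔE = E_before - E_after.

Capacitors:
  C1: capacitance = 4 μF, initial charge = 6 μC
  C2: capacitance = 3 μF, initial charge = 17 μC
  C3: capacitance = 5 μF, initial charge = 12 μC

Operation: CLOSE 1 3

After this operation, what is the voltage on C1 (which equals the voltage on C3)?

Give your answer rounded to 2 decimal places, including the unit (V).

Initial: C1(4μF, Q=6μC, V=1.50V), C2(3μF, Q=17μC, V=5.67V), C3(5μF, Q=12μC, V=2.40V)
Op 1: CLOSE 1-3: Q_total=18.00, C_total=9.00, V=2.00; Q1=8.00, Q3=10.00; dissipated=0.900

Answer: 2.00 V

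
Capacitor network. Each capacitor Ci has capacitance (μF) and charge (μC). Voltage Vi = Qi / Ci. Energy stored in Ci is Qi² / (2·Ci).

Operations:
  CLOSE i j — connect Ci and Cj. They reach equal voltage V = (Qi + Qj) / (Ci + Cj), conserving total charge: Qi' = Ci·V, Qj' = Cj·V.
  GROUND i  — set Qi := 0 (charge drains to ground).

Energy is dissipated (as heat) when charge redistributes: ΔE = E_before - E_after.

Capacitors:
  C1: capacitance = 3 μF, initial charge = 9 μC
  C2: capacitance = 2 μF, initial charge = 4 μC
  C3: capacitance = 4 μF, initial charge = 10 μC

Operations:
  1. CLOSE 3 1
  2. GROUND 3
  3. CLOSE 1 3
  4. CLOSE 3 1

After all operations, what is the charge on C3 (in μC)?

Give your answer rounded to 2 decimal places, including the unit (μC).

Initial: C1(3μF, Q=9μC, V=3.00V), C2(2μF, Q=4μC, V=2.00V), C3(4μF, Q=10μC, V=2.50V)
Op 1: CLOSE 3-1: Q_total=19.00, C_total=7.00, V=2.71; Q3=10.86, Q1=8.14; dissipated=0.214
Op 2: GROUND 3: Q3=0; energy lost=14.735
Op 3: CLOSE 1-3: Q_total=8.14, C_total=7.00, V=1.16; Q1=3.49, Q3=4.65; dissipated=6.315
Op 4: CLOSE 3-1: Q_total=8.14, C_total=7.00, V=1.16; Q3=4.65, Q1=3.49; dissipated=0.000
Final charges: Q1=3.49, Q2=4.00, Q3=4.65

Answer: 4.65 μC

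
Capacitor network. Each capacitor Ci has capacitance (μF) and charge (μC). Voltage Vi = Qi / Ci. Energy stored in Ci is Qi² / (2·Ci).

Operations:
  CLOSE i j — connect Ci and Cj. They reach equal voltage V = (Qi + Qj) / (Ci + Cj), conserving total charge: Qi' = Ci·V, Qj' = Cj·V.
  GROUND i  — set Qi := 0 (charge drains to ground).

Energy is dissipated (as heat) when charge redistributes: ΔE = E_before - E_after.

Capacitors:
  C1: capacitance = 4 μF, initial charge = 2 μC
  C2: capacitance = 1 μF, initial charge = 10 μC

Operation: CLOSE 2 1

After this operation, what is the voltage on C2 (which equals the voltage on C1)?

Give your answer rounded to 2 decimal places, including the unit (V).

Answer: 2.40 V

Derivation:
Initial: C1(4μF, Q=2μC, V=0.50V), C2(1μF, Q=10μC, V=10.00V)
Op 1: CLOSE 2-1: Q_total=12.00, C_total=5.00, V=2.40; Q2=2.40, Q1=9.60; dissipated=36.100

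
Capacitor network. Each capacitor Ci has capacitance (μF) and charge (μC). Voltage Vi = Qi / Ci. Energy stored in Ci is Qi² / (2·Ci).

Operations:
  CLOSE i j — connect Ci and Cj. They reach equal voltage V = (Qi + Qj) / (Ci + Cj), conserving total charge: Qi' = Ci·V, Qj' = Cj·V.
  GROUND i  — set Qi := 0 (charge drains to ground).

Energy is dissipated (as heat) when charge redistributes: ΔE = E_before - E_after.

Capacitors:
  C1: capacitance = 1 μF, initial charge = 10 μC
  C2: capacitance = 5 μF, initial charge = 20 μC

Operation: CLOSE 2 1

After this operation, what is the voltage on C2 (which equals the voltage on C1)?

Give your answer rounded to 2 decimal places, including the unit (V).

Answer: 5.00 V

Derivation:
Initial: C1(1μF, Q=10μC, V=10.00V), C2(5μF, Q=20μC, V=4.00V)
Op 1: CLOSE 2-1: Q_total=30.00, C_total=6.00, V=5.00; Q2=25.00, Q1=5.00; dissipated=15.000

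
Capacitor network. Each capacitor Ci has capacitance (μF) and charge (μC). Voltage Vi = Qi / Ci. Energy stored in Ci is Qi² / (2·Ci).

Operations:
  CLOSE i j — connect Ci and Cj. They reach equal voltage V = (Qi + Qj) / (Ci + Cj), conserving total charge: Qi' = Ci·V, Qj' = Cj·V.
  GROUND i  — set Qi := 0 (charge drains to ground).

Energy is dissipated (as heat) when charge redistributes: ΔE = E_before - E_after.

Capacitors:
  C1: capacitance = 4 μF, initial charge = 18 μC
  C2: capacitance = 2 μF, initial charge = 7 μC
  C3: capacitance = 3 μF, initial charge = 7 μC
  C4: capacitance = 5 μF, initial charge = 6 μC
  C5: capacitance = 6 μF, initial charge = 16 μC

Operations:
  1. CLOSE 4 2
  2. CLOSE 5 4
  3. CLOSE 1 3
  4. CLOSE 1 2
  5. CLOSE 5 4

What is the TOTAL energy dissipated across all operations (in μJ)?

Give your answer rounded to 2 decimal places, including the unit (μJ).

Initial: C1(4μF, Q=18μC, V=4.50V), C2(2μF, Q=7μC, V=3.50V), C3(3μF, Q=7μC, V=2.33V), C4(5μF, Q=6μC, V=1.20V), C5(6μF, Q=16μC, V=2.67V)
Op 1: CLOSE 4-2: Q_total=13.00, C_total=7.00, V=1.86; Q4=9.29, Q2=3.71; dissipated=3.779
Op 2: CLOSE 5-4: Q_total=25.29, C_total=11.00, V=2.30; Q5=13.79, Q4=11.49; dissipated=0.894
Op 3: CLOSE 1-3: Q_total=25.00, C_total=7.00, V=3.57; Q1=14.29, Q3=10.71; dissipated=4.024
Op 4: CLOSE 1-2: Q_total=18.00, C_total=6.00, V=3.00; Q1=12.00, Q2=6.00; dissipated=1.959
Op 5: CLOSE 5-4: Q_total=25.29, C_total=11.00, V=2.30; Q5=13.79, Q4=11.49; dissipated=0.000
Total dissipated: 10.655 μJ

Answer: 10.66 μJ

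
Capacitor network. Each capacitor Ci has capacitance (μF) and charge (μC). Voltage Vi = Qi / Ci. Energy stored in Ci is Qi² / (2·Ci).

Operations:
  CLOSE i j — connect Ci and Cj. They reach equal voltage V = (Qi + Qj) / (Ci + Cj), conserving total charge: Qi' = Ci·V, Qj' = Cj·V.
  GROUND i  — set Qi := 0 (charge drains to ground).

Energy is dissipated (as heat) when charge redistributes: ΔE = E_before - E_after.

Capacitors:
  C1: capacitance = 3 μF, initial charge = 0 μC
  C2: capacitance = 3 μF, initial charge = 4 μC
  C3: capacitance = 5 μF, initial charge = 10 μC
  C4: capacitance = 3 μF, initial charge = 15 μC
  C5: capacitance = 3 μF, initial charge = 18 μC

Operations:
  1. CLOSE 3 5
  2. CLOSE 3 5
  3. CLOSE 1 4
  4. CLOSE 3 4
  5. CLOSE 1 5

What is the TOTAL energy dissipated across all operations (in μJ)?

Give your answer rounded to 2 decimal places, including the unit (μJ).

Initial: C1(3μF, Q=0μC, V=0.00V), C2(3μF, Q=4μC, V=1.33V), C3(5μF, Q=10μC, V=2.00V), C4(3μF, Q=15μC, V=5.00V), C5(3μF, Q=18μC, V=6.00V)
Op 1: CLOSE 3-5: Q_total=28.00, C_total=8.00, V=3.50; Q3=17.50, Q5=10.50; dissipated=15.000
Op 2: CLOSE 3-5: Q_total=28.00, C_total=8.00, V=3.50; Q3=17.50, Q5=10.50; dissipated=0.000
Op 3: CLOSE 1-4: Q_total=15.00, C_total=6.00, V=2.50; Q1=7.50, Q4=7.50; dissipated=18.750
Op 4: CLOSE 3-4: Q_total=25.00, C_total=8.00, V=3.12; Q3=15.62, Q4=9.38; dissipated=0.938
Op 5: CLOSE 1-5: Q_total=18.00, C_total=6.00, V=3.00; Q1=9.00, Q5=9.00; dissipated=0.750
Total dissipated: 35.438 μJ

Answer: 35.44 μJ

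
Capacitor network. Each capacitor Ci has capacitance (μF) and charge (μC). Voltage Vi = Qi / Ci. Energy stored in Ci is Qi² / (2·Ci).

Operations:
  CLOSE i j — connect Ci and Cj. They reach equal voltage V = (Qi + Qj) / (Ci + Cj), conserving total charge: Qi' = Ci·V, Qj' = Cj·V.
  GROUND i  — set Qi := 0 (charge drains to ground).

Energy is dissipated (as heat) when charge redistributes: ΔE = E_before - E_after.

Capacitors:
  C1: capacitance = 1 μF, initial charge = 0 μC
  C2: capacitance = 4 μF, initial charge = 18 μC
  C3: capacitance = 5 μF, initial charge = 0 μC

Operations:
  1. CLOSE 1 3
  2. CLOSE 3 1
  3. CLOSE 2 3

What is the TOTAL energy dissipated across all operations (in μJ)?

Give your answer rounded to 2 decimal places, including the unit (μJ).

Initial: C1(1μF, Q=0μC, V=0.00V), C2(4μF, Q=18μC, V=4.50V), C3(5μF, Q=0μC, V=0.00V)
Op 1: CLOSE 1-3: Q_total=0.00, C_total=6.00, V=0.00; Q1=0.00, Q3=0.00; dissipated=0.000
Op 2: CLOSE 3-1: Q_total=0.00, C_total=6.00, V=0.00; Q3=0.00, Q1=0.00; dissipated=0.000
Op 3: CLOSE 2-3: Q_total=18.00, C_total=9.00, V=2.00; Q2=8.00, Q3=10.00; dissipated=22.500
Total dissipated: 22.500 μJ

Answer: 22.50 μJ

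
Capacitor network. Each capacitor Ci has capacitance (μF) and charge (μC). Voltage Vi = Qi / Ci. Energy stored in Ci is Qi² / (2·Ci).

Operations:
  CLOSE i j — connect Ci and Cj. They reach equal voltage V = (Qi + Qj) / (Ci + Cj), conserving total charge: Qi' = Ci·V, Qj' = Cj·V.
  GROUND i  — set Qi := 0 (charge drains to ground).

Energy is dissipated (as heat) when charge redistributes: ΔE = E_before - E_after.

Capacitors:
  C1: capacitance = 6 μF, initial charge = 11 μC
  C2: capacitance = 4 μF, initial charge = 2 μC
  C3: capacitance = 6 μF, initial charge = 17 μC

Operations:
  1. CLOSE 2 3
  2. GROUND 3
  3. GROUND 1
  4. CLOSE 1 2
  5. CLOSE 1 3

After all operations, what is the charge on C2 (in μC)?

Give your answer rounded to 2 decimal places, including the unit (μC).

Answer: 3.04 μC

Derivation:
Initial: C1(6μF, Q=11μC, V=1.83V), C2(4μF, Q=2μC, V=0.50V), C3(6μF, Q=17μC, V=2.83V)
Op 1: CLOSE 2-3: Q_total=19.00, C_total=10.00, V=1.90; Q2=7.60, Q3=11.40; dissipated=6.533
Op 2: GROUND 3: Q3=0; energy lost=10.830
Op 3: GROUND 1: Q1=0; energy lost=10.083
Op 4: CLOSE 1-2: Q_total=7.60, C_total=10.00, V=0.76; Q1=4.56, Q2=3.04; dissipated=4.332
Op 5: CLOSE 1-3: Q_total=4.56, C_total=12.00, V=0.38; Q1=2.28, Q3=2.28; dissipated=0.866
Final charges: Q1=2.28, Q2=3.04, Q3=2.28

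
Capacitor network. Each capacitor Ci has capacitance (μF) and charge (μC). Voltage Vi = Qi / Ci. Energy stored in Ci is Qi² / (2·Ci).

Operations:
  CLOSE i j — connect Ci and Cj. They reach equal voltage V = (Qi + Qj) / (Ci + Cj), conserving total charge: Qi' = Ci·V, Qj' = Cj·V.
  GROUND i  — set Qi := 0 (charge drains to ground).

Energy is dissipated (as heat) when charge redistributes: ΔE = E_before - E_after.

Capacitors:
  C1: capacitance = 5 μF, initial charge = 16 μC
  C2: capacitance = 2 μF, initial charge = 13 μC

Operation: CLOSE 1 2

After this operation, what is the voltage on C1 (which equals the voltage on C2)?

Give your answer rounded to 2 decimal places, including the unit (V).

Initial: C1(5μF, Q=16μC, V=3.20V), C2(2μF, Q=13μC, V=6.50V)
Op 1: CLOSE 1-2: Q_total=29.00, C_total=7.00, V=4.14; Q1=20.71, Q2=8.29; dissipated=7.779

Answer: 4.14 V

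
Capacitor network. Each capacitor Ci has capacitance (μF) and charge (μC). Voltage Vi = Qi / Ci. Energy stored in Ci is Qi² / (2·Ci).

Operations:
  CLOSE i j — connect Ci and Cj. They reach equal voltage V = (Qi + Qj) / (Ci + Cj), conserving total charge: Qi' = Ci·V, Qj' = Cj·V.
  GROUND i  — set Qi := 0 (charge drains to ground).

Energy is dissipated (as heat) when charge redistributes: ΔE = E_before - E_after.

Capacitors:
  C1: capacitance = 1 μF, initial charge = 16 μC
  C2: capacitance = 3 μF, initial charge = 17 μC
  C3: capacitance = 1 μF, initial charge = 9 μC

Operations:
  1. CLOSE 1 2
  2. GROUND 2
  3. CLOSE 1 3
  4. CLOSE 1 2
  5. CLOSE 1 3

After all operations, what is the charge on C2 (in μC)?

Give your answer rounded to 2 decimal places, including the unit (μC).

Answer: 6.47 μC

Derivation:
Initial: C1(1μF, Q=16μC, V=16.00V), C2(3μF, Q=17μC, V=5.67V), C3(1μF, Q=9μC, V=9.00V)
Op 1: CLOSE 1-2: Q_total=33.00, C_total=4.00, V=8.25; Q1=8.25, Q2=24.75; dissipated=40.042
Op 2: GROUND 2: Q2=0; energy lost=102.094
Op 3: CLOSE 1-3: Q_total=17.25, C_total=2.00, V=8.62; Q1=8.62, Q3=8.62; dissipated=0.141
Op 4: CLOSE 1-2: Q_total=8.62, C_total=4.00, V=2.16; Q1=2.16, Q2=6.47; dissipated=27.896
Op 5: CLOSE 1-3: Q_total=10.78, C_total=2.00, V=5.39; Q1=5.39, Q3=5.39; dissipated=10.461
Final charges: Q1=5.39, Q2=6.47, Q3=5.39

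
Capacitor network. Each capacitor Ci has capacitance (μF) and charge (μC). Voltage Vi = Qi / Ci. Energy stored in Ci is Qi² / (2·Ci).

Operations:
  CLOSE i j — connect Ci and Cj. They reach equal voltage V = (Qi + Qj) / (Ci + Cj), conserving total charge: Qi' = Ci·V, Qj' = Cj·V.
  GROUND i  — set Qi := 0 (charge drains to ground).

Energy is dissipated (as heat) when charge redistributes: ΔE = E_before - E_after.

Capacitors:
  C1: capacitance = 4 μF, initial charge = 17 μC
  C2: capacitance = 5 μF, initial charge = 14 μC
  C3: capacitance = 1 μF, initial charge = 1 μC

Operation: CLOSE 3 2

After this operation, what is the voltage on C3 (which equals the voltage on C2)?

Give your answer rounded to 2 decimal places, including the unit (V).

Answer: 2.50 V

Derivation:
Initial: C1(4μF, Q=17μC, V=4.25V), C2(5μF, Q=14μC, V=2.80V), C3(1μF, Q=1μC, V=1.00V)
Op 1: CLOSE 3-2: Q_total=15.00, C_total=6.00, V=2.50; Q3=2.50, Q2=12.50; dissipated=1.350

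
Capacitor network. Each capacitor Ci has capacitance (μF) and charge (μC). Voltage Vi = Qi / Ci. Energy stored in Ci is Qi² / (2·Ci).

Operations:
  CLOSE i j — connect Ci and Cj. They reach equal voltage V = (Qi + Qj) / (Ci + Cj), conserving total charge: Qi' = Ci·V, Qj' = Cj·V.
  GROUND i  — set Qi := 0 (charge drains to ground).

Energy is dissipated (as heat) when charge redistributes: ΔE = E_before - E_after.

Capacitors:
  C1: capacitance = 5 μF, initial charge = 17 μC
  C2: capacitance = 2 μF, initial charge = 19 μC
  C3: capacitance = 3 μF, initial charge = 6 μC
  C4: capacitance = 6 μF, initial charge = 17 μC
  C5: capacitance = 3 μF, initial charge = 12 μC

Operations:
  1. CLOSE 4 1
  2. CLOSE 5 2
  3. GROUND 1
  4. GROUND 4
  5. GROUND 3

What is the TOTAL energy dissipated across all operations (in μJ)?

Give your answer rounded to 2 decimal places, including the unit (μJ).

Answer: 77.13 μJ

Derivation:
Initial: C1(5μF, Q=17μC, V=3.40V), C2(2μF, Q=19μC, V=9.50V), C3(3μF, Q=6μC, V=2.00V), C4(6μF, Q=17μC, V=2.83V), C5(3μF, Q=12μC, V=4.00V)
Op 1: CLOSE 4-1: Q_total=34.00, C_total=11.00, V=3.09; Q4=18.55, Q1=15.45; dissipated=0.438
Op 2: CLOSE 5-2: Q_total=31.00, C_total=5.00, V=6.20; Q5=18.60, Q2=12.40; dissipated=18.150
Op 3: GROUND 1: Q1=0; energy lost=23.884
Op 4: GROUND 4: Q4=0; energy lost=28.661
Op 5: GROUND 3: Q3=0; energy lost=6.000
Total dissipated: 77.133 μJ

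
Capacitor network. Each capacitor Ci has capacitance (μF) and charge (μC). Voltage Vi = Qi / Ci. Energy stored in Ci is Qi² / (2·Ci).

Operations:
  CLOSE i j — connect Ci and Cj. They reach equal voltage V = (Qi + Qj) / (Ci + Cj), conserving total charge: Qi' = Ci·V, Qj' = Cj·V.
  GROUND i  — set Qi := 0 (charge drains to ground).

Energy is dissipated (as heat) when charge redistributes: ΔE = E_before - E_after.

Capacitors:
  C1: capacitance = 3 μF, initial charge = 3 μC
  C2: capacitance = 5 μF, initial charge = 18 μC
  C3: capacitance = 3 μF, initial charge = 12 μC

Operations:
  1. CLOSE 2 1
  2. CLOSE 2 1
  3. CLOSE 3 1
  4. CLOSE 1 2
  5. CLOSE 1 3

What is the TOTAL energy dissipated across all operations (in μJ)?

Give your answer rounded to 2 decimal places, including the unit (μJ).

Initial: C1(3μF, Q=3μC, V=1.00V), C2(5μF, Q=18μC, V=3.60V), C3(3μF, Q=12μC, V=4.00V)
Op 1: CLOSE 2-1: Q_total=21.00, C_total=8.00, V=2.62; Q2=13.12, Q1=7.88; dissipated=6.338
Op 2: CLOSE 2-1: Q_total=21.00, C_total=8.00, V=2.62; Q2=13.12, Q1=7.88; dissipated=0.000
Op 3: CLOSE 3-1: Q_total=19.88, C_total=6.00, V=3.31; Q3=9.94, Q1=9.94; dissipated=1.418
Op 4: CLOSE 1-2: Q_total=23.06, C_total=8.00, V=2.88; Q1=8.65, Q2=14.41; dissipated=0.443
Op 5: CLOSE 1-3: Q_total=18.59, C_total=6.00, V=3.10; Q1=9.29, Q3=9.29; dissipated=0.138
Total dissipated: 8.337 μJ

Answer: 8.34 μJ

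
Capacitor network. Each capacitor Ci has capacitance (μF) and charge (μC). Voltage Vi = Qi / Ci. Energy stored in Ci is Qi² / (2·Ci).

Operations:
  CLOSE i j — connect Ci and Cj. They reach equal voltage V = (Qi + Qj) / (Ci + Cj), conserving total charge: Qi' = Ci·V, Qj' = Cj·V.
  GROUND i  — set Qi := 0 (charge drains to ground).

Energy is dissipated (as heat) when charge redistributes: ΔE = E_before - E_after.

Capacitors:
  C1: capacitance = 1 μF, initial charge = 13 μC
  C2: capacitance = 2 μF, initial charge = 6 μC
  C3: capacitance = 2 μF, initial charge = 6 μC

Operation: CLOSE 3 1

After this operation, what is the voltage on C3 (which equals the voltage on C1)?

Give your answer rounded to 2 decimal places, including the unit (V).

Initial: C1(1μF, Q=13μC, V=13.00V), C2(2μF, Q=6μC, V=3.00V), C3(2μF, Q=6μC, V=3.00V)
Op 1: CLOSE 3-1: Q_total=19.00, C_total=3.00, V=6.33; Q3=12.67, Q1=6.33; dissipated=33.333

Answer: 6.33 V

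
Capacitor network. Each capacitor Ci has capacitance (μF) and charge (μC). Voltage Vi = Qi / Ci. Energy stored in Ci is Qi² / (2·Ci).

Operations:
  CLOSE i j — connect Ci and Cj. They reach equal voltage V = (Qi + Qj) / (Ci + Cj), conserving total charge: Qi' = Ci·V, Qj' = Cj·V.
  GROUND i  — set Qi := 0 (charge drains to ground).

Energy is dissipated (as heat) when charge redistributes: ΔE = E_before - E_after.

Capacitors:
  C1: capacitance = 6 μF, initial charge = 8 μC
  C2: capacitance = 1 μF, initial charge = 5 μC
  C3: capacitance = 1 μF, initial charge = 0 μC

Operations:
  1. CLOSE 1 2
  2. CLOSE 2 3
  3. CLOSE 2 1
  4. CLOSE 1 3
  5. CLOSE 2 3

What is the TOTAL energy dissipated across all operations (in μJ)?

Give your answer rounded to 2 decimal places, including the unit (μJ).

Answer: 7.27 μJ

Derivation:
Initial: C1(6μF, Q=8μC, V=1.33V), C2(1μF, Q=5μC, V=5.00V), C3(1μF, Q=0μC, V=0.00V)
Op 1: CLOSE 1-2: Q_total=13.00, C_total=7.00, V=1.86; Q1=11.14, Q2=1.86; dissipated=5.762
Op 2: CLOSE 2-3: Q_total=1.86, C_total=2.00, V=0.93; Q2=0.93, Q3=0.93; dissipated=0.862
Op 3: CLOSE 2-1: Q_total=12.07, C_total=7.00, V=1.72; Q2=1.72, Q1=10.35; dissipated=0.370
Op 4: CLOSE 1-3: Q_total=11.28, C_total=7.00, V=1.61; Q1=9.66, Q3=1.61; dissipated=0.271
Op 5: CLOSE 2-3: Q_total=3.34, C_total=2.00, V=1.67; Q2=1.67, Q3=1.67; dissipated=0.003
Total dissipated: 7.268 μJ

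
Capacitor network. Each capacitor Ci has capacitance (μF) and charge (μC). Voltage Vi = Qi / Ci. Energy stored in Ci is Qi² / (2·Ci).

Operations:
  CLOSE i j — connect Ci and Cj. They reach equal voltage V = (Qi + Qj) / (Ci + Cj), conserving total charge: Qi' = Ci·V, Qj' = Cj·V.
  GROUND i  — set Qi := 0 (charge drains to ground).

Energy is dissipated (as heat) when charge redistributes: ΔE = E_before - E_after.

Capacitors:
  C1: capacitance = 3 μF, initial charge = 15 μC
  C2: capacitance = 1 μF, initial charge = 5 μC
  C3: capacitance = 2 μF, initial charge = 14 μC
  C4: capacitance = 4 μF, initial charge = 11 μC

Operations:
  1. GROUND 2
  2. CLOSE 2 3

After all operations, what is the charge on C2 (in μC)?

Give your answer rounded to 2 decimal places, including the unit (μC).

Initial: C1(3μF, Q=15μC, V=5.00V), C2(1μF, Q=5μC, V=5.00V), C3(2μF, Q=14μC, V=7.00V), C4(4μF, Q=11μC, V=2.75V)
Op 1: GROUND 2: Q2=0; energy lost=12.500
Op 2: CLOSE 2-3: Q_total=14.00, C_total=3.00, V=4.67; Q2=4.67, Q3=9.33; dissipated=16.333
Final charges: Q1=15.00, Q2=4.67, Q3=9.33, Q4=11.00

Answer: 4.67 μC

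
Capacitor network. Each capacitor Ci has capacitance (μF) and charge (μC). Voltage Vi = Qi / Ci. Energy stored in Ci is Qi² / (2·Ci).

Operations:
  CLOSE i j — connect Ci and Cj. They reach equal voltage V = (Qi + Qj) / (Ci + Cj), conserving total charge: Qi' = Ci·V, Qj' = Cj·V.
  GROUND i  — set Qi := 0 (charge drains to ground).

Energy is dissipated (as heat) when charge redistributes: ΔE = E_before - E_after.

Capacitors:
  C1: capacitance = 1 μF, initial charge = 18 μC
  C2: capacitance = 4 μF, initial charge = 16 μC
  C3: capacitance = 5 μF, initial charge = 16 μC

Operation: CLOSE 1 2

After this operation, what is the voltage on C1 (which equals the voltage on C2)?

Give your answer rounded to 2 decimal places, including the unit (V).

Initial: C1(1μF, Q=18μC, V=18.00V), C2(4μF, Q=16μC, V=4.00V), C3(5μF, Q=16μC, V=3.20V)
Op 1: CLOSE 1-2: Q_total=34.00, C_total=5.00, V=6.80; Q1=6.80, Q2=27.20; dissipated=78.400

Answer: 6.80 V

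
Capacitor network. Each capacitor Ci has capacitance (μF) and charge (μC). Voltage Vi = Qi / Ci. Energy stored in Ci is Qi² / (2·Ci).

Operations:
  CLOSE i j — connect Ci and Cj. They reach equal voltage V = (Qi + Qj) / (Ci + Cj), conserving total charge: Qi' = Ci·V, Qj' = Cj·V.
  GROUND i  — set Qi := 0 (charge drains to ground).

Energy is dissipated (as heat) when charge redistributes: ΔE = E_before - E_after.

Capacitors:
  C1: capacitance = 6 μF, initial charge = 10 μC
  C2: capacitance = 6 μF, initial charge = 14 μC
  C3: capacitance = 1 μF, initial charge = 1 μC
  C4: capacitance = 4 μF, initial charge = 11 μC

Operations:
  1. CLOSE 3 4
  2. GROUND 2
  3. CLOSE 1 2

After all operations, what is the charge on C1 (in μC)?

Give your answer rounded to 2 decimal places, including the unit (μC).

Answer: 5.00 μC

Derivation:
Initial: C1(6μF, Q=10μC, V=1.67V), C2(6μF, Q=14μC, V=2.33V), C3(1μF, Q=1μC, V=1.00V), C4(4μF, Q=11μC, V=2.75V)
Op 1: CLOSE 3-4: Q_total=12.00, C_total=5.00, V=2.40; Q3=2.40, Q4=9.60; dissipated=1.225
Op 2: GROUND 2: Q2=0; energy lost=16.333
Op 3: CLOSE 1-2: Q_total=10.00, C_total=12.00, V=0.83; Q1=5.00, Q2=5.00; dissipated=4.167
Final charges: Q1=5.00, Q2=5.00, Q3=2.40, Q4=9.60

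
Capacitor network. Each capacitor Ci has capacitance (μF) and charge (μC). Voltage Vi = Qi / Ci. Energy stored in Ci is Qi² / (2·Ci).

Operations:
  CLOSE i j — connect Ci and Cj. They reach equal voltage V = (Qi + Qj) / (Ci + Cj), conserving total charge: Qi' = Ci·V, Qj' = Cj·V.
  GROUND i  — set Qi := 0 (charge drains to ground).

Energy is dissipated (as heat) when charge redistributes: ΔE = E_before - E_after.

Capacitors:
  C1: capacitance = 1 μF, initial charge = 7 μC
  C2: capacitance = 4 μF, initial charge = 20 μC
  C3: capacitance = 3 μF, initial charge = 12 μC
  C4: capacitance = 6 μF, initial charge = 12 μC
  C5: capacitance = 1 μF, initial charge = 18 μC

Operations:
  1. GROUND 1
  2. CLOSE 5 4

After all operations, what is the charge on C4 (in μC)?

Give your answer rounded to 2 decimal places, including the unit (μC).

Initial: C1(1μF, Q=7μC, V=7.00V), C2(4μF, Q=20μC, V=5.00V), C3(3μF, Q=12μC, V=4.00V), C4(6μF, Q=12μC, V=2.00V), C5(1μF, Q=18μC, V=18.00V)
Op 1: GROUND 1: Q1=0; energy lost=24.500
Op 2: CLOSE 5-4: Q_total=30.00, C_total=7.00, V=4.29; Q5=4.29, Q4=25.71; dissipated=109.714
Final charges: Q1=0.00, Q2=20.00, Q3=12.00, Q4=25.71, Q5=4.29

Answer: 25.71 μC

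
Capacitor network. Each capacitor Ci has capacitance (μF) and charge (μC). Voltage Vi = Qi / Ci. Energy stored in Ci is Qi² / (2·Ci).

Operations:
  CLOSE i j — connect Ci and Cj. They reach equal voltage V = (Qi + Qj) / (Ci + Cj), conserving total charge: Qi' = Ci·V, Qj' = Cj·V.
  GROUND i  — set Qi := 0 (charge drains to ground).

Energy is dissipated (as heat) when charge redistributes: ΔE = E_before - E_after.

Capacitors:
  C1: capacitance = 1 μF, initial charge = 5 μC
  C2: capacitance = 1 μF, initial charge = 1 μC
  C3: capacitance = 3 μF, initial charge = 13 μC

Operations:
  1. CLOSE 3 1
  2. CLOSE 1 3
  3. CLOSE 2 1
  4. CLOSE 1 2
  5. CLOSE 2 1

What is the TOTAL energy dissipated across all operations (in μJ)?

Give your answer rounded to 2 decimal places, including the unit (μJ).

Answer: 3.23 μJ

Derivation:
Initial: C1(1μF, Q=5μC, V=5.00V), C2(1μF, Q=1μC, V=1.00V), C3(3μF, Q=13μC, V=4.33V)
Op 1: CLOSE 3-1: Q_total=18.00, C_total=4.00, V=4.50; Q3=13.50, Q1=4.50; dissipated=0.167
Op 2: CLOSE 1-3: Q_total=18.00, C_total=4.00, V=4.50; Q1=4.50, Q3=13.50; dissipated=0.000
Op 3: CLOSE 2-1: Q_total=5.50, C_total=2.00, V=2.75; Q2=2.75, Q1=2.75; dissipated=3.062
Op 4: CLOSE 1-2: Q_total=5.50, C_total=2.00, V=2.75; Q1=2.75, Q2=2.75; dissipated=0.000
Op 5: CLOSE 2-1: Q_total=5.50, C_total=2.00, V=2.75; Q2=2.75, Q1=2.75; dissipated=0.000
Total dissipated: 3.229 μJ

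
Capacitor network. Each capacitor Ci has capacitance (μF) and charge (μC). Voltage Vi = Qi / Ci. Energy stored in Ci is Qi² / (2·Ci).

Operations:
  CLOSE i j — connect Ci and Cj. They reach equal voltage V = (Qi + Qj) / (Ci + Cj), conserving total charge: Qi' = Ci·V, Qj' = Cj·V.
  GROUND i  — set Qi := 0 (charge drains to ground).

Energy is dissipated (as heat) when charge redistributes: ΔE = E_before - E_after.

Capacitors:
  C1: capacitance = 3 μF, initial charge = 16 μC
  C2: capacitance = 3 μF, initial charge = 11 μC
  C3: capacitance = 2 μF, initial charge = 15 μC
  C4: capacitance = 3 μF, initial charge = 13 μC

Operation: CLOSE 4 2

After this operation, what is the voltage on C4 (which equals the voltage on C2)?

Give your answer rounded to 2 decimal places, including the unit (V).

Initial: C1(3μF, Q=16μC, V=5.33V), C2(3μF, Q=11μC, V=3.67V), C3(2μF, Q=15μC, V=7.50V), C4(3μF, Q=13μC, V=4.33V)
Op 1: CLOSE 4-2: Q_total=24.00, C_total=6.00, V=4.00; Q4=12.00, Q2=12.00; dissipated=0.333

Answer: 4.00 V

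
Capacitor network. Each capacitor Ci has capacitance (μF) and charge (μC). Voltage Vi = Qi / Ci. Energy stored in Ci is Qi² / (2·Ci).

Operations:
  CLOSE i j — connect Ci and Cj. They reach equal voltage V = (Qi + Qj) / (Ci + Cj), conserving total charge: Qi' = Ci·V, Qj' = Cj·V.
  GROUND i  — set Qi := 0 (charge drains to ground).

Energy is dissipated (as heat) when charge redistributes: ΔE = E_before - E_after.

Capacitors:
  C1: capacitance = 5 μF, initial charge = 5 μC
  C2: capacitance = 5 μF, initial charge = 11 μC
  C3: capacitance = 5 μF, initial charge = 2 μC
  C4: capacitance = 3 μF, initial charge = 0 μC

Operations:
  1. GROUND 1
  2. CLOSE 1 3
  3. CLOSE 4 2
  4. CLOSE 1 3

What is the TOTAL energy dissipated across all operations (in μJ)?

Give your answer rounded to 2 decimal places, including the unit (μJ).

Answer: 7.24 μJ

Derivation:
Initial: C1(5μF, Q=5μC, V=1.00V), C2(5μF, Q=11μC, V=2.20V), C3(5μF, Q=2μC, V=0.40V), C4(3μF, Q=0μC, V=0.00V)
Op 1: GROUND 1: Q1=0; energy lost=2.500
Op 2: CLOSE 1-3: Q_total=2.00, C_total=10.00, V=0.20; Q1=1.00, Q3=1.00; dissipated=0.200
Op 3: CLOSE 4-2: Q_total=11.00, C_total=8.00, V=1.38; Q4=4.12, Q2=6.88; dissipated=4.537
Op 4: CLOSE 1-3: Q_total=2.00, C_total=10.00, V=0.20; Q1=1.00, Q3=1.00; dissipated=0.000
Total dissipated: 7.237 μJ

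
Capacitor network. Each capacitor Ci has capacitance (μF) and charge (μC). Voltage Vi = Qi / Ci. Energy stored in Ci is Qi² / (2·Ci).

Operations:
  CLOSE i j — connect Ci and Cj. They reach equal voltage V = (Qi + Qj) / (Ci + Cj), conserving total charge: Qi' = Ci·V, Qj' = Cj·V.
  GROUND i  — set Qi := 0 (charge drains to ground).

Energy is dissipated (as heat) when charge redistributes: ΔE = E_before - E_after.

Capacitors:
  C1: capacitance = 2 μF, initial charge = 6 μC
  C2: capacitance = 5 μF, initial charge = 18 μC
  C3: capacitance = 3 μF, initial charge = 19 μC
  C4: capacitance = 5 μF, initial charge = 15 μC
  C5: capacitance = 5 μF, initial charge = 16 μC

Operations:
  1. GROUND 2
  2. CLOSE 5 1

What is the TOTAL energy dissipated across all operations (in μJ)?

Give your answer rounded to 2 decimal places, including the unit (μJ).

Initial: C1(2μF, Q=6μC, V=3.00V), C2(5μF, Q=18μC, V=3.60V), C3(3μF, Q=19μC, V=6.33V), C4(5μF, Q=15μC, V=3.00V), C5(5μF, Q=16μC, V=3.20V)
Op 1: GROUND 2: Q2=0; energy lost=32.400
Op 2: CLOSE 5-1: Q_total=22.00, C_total=7.00, V=3.14; Q5=15.71, Q1=6.29; dissipated=0.029
Total dissipated: 32.429 μJ

Answer: 32.43 μJ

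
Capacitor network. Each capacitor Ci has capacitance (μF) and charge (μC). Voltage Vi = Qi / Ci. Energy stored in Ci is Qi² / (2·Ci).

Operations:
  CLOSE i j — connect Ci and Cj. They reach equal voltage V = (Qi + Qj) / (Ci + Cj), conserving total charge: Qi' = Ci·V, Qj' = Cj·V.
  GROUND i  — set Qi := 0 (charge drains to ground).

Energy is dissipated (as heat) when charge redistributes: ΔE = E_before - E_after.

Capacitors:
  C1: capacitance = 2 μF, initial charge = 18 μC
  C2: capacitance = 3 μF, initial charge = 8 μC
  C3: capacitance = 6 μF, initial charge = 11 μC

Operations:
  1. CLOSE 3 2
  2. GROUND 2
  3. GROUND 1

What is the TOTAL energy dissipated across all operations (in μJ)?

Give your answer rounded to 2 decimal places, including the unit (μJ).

Answer: 88.38 μJ

Derivation:
Initial: C1(2μF, Q=18μC, V=9.00V), C2(3μF, Q=8μC, V=2.67V), C3(6μF, Q=11μC, V=1.83V)
Op 1: CLOSE 3-2: Q_total=19.00, C_total=9.00, V=2.11; Q3=12.67, Q2=6.33; dissipated=0.694
Op 2: GROUND 2: Q2=0; energy lost=6.685
Op 3: GROUND 1: Q1=0; energy lost=81.000
Total dissipated: 88.380 μJ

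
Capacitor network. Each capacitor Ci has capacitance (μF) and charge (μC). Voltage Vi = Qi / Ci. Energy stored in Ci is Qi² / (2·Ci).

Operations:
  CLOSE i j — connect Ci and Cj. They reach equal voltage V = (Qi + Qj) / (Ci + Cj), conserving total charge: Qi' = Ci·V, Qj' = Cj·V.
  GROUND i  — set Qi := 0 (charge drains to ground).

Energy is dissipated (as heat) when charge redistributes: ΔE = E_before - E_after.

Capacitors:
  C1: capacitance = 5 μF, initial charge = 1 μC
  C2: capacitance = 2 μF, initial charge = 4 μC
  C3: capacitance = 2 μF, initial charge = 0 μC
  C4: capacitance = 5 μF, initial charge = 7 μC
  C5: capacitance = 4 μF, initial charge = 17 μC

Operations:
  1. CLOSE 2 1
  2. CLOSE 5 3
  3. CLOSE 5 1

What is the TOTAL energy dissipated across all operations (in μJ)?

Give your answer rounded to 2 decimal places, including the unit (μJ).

Answer: 19.35 μJ

Derivation:
Initial: C1(5μF, Q=1μC, V=0.20V), C2(2μF, Q=4μC, V=2.00V), C3(2μF, Q=0μC, V=0.00V), C4(5μF, Q=7μC, V=1.40V), C5(4μF, Q=17μC, V=4.25V)
Op 1: CLOSE 2-1: Q_total=5.00, C_total=7.00, V=0.71; Q2=1.43, Q1=3.57; dissipated=2.314
Op 2: CLOSE 5-3: Q_total=17.00, C_total=6.00, V=2.83; Q5=11.33, Q3=5.67; dissipated=12.042
Op 3: CLOSE 5-1: Q_total=14.90, C_total=9.00, V=1.66; Q5=6.62, Q1=8.28; dissipated=4.989
Total dissipated: 19.345 μJ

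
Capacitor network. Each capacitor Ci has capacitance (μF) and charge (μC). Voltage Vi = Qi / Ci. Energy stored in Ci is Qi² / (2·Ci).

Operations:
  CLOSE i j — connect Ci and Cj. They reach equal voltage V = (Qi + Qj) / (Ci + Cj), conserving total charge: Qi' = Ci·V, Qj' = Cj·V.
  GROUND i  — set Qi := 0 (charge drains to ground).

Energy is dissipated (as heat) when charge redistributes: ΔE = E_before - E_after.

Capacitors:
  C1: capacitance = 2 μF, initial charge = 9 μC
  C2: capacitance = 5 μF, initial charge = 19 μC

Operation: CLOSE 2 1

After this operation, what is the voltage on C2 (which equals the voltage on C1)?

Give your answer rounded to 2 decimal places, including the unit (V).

Answer: 4.00 V

Derivation:
Initial: C1(2μF, Q=9μC, V=4.50V), C2(5μF, Q=19μC, V=3.80V)
Op 1: CLOSE 2-1: Q_total=28.00, C_total=7.00, V=4.00; Q2=20.00, Q1=8.00; dissipated=0.350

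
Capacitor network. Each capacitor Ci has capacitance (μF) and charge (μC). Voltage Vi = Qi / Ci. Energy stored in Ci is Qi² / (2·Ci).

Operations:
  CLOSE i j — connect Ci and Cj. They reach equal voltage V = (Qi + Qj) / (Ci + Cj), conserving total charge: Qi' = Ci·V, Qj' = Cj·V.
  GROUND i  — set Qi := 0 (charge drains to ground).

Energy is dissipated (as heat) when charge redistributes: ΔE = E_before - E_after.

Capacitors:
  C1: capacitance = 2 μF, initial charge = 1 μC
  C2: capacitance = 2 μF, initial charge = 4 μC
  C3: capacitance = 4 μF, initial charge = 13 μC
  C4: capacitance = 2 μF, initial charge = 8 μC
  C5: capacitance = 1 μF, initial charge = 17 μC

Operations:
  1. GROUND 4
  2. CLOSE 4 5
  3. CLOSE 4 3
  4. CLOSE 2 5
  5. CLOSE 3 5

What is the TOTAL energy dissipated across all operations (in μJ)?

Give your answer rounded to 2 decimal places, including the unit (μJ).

Initial: C1(2μF, Q=1μC, V=0.50V), C2(2μF, Q=4μC, V=2.00V), C3(4μF, Q=13μC, V=3.25V), C4(2μF, Q=8μC, V=4.00V), C5(1μF, Q=17μC, V=17.00V)
Op 1: GROUND 4: Q4=0; energy lost=16.000
Op 2: CLOSE 4-5: Q_total=17.00, C_total=3.00, V=5.67; Q4=11.33, Q5=5.67; dissipated=96.333
Op 3: CLOSE 4-3: Q_total=24.33, C_total=6.00, V=4.06; Q4=8.11, Q3=16.22; dissipated=3.894
Op 4: CLOSE 2-5: Q_total=9.67, C_total=3.00, V=3.22; Q2=6.44, Q5=3.22; dissipated=4.481
Op 5: CLOSE 3-5: Q_total=19.44, C_total=5.00, V=3.89; Q3=15.56, Q5=3.89; dissipated=0.278
Total dissipated: 120.986 μJ

Answer: 120.99 μJ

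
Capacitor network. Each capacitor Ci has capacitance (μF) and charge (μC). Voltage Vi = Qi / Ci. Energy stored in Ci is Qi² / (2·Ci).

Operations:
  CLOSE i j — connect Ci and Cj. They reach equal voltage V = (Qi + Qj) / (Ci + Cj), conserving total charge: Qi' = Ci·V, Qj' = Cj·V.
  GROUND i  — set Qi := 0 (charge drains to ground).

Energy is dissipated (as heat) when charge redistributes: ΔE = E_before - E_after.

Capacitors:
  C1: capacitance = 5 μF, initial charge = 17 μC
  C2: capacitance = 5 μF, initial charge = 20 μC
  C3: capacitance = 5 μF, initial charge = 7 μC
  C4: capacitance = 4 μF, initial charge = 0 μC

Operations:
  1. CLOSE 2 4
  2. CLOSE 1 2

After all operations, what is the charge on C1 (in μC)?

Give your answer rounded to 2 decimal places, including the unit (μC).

Initial: C1(5μF, Q=17μC, V=3.40V), C2(5μF, Q=20μC, V=4.00V), C3(5μF, Q=7μC, V=1.40V), C4(4μF, Q=0μC, V=0.00V)
Op 1: CLOSE 2-4: Q_total=20.00, C_total=9.00, V=2.22; Q2=11.11, Q4=8.89; dissipated=17.778
Op 2: CLOSE 1-2: Q_total=28.11, C_total=10.00, V=2.81; Q1=14.06, Q2=14.06; dissipated=1.734
Final charges: Q1=14.06, Q2=14.06, Q3=7.00, Q4=8.89

Answer: 14.06 μC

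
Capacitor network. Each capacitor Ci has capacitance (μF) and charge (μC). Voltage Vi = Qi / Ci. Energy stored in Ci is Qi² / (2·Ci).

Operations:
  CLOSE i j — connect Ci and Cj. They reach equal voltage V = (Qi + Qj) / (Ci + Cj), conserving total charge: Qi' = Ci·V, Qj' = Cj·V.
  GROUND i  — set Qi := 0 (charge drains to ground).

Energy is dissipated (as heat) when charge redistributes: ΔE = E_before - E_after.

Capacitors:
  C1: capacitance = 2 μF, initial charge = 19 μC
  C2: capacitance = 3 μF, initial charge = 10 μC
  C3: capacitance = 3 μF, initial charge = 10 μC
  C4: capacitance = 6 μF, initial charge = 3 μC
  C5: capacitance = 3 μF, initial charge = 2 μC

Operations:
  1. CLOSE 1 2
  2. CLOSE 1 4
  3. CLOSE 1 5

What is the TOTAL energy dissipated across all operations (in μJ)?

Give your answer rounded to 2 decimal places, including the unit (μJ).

Answer: 44.69 μJ

Derivation:
Initial: C1(2μF, Q=19μC, V=9.50V), C2(3μF, Q=10μC, V=3.33V), C3(3μF, Q=10μC, V=3.33V), C4(6μF, Q=3μC, V=0.50V), C5(3μF, Q=2μC, V=0.67V)
Op 1: CLOSE 1-2: Q_total=29.00, C_total=5.00, V=5.80; Q1=11.60, Q2=17.40; dissipated=22.817
Op 2: CLOSE 1-4: Q_total=14.60, C_total=8.00, V=1.82; Q1=3.65, Q4=10.95; dissipated=21.067
Op 3: CLOSE 1-5: Q_total=5.65, C_total=5.00, V=1.13; Q1=2.26, Q5=3.39; dissipated=0.805
Total dissipated: 44.689 μJ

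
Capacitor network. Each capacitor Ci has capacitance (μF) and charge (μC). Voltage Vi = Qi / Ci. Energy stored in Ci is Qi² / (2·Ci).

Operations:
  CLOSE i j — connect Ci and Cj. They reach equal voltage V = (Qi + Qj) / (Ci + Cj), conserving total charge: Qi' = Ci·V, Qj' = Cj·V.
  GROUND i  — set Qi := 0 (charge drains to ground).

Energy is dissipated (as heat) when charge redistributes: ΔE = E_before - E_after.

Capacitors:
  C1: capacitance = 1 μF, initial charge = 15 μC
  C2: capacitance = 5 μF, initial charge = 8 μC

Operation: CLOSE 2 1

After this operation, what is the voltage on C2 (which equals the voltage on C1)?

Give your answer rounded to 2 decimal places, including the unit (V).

Answer: 3.83 V

Derivation:
Initial: C1(1μF, Q=15μC, V=15.00V), C2(5μF, Q=8μC, V=1.60V)
Op 1: CLOSE 2-1: Q_total=23.00, C_total=6.00, V=3.83; Q2=19.17, Q1=3.83; dissipated=74.817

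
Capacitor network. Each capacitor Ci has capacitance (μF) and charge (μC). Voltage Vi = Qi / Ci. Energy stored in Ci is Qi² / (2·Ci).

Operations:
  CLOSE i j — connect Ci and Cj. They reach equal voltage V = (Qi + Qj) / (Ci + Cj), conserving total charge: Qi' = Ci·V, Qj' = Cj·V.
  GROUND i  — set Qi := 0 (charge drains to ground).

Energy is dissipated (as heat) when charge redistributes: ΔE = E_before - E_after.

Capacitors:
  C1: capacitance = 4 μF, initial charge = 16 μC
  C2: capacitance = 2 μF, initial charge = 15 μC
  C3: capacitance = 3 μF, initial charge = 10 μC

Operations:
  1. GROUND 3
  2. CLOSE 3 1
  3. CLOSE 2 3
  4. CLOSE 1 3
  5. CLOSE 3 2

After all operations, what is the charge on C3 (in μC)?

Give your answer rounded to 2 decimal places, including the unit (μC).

Answer: 10.97 μC

Derivation:
Initial: C1(4μF, Q=16μC, V=4.00V), C2(2μF, Q=15μC, V=7.50V), C3(3μF, Q=10μC, V=3.33V)
Op 1: GROUND 3: Q3=0; energy lost=16.667
Op 2: CLOSE 3-1: Q_total=16.00, C_total=7.00, V=2.29; Q3=6.86, Q1=9.14; dissipated=13.714
Op 3: CLOSE 2-3: Q_total=21.86, C_total=5.00, V=4.37; Q2=8.74, Q3=13.11; dissipated=16.313
Op 4: CLOSE 1-3: Q_total=22.26, C_total=7.00, V=3.18; Q1=12.72, Q3=9.54; dissipated=3.729
Op 5: CLOSE 3-2: Q_total=18.28, C_total=5.00, V=3.66; Q3=10.97, Q2=7.31; dissipated=0.852
Final charges: Q1=12.72, Q2=7.31, Q3=10.97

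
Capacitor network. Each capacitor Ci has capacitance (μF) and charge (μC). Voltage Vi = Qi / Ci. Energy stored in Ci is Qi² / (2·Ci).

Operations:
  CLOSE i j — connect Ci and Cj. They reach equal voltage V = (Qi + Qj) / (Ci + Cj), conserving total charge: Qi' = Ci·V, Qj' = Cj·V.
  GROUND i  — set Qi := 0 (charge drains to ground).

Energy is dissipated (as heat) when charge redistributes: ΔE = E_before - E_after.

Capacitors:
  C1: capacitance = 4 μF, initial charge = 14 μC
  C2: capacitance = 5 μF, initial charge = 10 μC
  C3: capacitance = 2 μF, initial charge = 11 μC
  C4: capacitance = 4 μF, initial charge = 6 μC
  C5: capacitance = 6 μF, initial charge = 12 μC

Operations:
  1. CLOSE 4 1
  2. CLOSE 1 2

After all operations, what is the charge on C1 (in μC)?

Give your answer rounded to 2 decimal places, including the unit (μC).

Answer: 8.89 μC

Derivation:
Initial: C1(4μF, Q=14μC, V=3.50V), C2(5μF, Q=10μC, V=2.00V), C3(2μF, Q=11μC, V=5.50V), C4(4μF, Q=6μC, V=1.50V), C5(6μF, Q=12μC, V=2.00V)
Op 1: CLOSE 4-1: Q_total=20.00, C_total=8.00, V=2.50; Q4=10.00, Q1=10.00; dissipated=4.000
Op 2: CLOSE 1-2: Q_total=20.00, C_total=9.00, V=2.22; Q1=8.89, Q2=11.11; dissipated=0.278
Final charges: Q1=8.89, Q2=11.11, Q3=11.00, Q4=10.00, Q5=12.00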